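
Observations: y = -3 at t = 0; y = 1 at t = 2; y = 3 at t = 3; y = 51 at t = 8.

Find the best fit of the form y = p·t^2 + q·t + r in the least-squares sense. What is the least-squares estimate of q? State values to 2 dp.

q = -0.50

Entries of AᵀA: Σt^2·t^2 = 4193, Σt^2·t = 547, Σt^2 = 77, Σt·t = 77, Σt = 13, Σ1 = 4.
Moment sums: Σt^2·y = 3295, Σt·y = 419, Σy = 52.
Normal equations: [[4193, 547, 77]; [547, 77, 13]; [77, 13, 4]]·[p, q, r]ᵀ = [3295, 419, 52]ᵀ.
Solving the 3×3 system (Gaussian elimination) gives p = 1843/2046, q = -1019/2046, r = -928/341.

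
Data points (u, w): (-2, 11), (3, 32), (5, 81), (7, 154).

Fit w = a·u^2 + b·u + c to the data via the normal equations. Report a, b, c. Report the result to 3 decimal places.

Setting ∂/∂a … = 0 gives: 3123·a + 487·b + 87·c = 9903;  487·a + 87·b + 13·c = 1557;  87·a + 13·b + 4·c = 278.
Row-reducing yields a = 39101/13358, b = 16605/13358, c = 11984/6679.

a = 2.927, b = 1.243, c = 1.794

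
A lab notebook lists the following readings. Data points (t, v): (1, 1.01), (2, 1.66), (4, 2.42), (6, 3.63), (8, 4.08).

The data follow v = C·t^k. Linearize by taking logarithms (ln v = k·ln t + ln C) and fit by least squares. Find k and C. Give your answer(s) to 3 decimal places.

With ln vᵢ as the transformed response and ln tᵢ as the regressor:
AᵀA = [[9.9367, 5.9506]; [5.9506, 5]], rhs = [6.8104, 4.0959]ᵀ  (here Σln t = 5.9506, Σ(ln t)² = 9.9367, Σln v = 4.0959, Σln t·ln v = 6.8104).
Slope k = (n·Σln t·ln v − Σln t·Σln v)/(n·Σ(ln t)² − (Σln t)²) = (5·6.8104 − 5.9506·4.0959)/14.2736 = 0.67809; ln C = (Σln v − k·Σln t)/n = 0.01216, so C = exp(0.01216) = 1.01224.

k = 0.678, C = 1.012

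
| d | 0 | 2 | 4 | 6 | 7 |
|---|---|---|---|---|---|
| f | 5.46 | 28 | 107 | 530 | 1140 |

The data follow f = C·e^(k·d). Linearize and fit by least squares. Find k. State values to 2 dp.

Linearized form: ln f = k·d + ln C. From the 5 transformed points,
XᵀX = [[105.0000, 19.0000]; [19.0000, 5]], rhs = [112.2645, 23.0141]ᵀ  (here Σd = 19.0000, Σ(d)² = 105.0000, Σln f = 23.0141, Σd·ln f = 112.2645).
Δ = 105.0000·5 − (19.0000)² = 164.0000; k = (112.2645·5 − 19.0000·23.0141)/164.0000 = 0.75642, ln C = (105.0000·23.0141 − 19.0000·112.2645)/164.0000 = 1.72841.

k = 0.76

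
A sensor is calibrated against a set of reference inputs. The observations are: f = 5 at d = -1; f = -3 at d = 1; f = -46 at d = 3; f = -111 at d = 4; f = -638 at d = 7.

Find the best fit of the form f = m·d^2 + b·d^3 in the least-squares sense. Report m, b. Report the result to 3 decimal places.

From the data, Σd^2·d^2 = 2740, Σd^2·d^3 = 18074, Σd^3·d^3 = 122476.
Right-hand side: Σd^2·f = -33450, Σd^3·f = -227188.
MᵀM·[m, b]ᵀ = Mᵀf becomes [[2740, 18074]; [18074, 122476]]·[m, b]ᵀ = [-33450, -227188]ᵀ.
Determinant 2740·122476 − 18074² = 8914764.
m = ((-33450)·122476 − 18074·(-227188))/8914764 = 2343428/2228691; b = (2740·(-227188) − 18074·(-33450))/8914764 = -4479955/2228691.

m = 1.051, b = -2.010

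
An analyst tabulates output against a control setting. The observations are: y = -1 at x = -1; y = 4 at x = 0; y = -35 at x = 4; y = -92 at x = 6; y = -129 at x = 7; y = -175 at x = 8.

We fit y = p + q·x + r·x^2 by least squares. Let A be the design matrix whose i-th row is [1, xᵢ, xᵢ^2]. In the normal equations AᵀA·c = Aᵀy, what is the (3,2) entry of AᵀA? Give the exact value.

1134

Row 3 ↔ basis x^2, column 2 ↔ basis x, so (AᵀA)_{3,2} = Σᵢ (x^2)·(x) = (1)·(-1) + (0)·(0) + (16)·(4) + (36)·(6) + (49)·(7) + (64)·(8) = 1134.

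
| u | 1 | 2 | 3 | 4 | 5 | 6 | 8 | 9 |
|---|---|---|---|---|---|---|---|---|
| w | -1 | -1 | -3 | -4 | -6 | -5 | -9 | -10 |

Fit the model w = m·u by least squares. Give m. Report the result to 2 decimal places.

Forming AᵀA = [[236]] and Aᵀw = [-250]ᵀ gives AᵀA·[m]ᵀ = Aᵀw.
m = (-250)/236 = -1.05932.

m = -1.06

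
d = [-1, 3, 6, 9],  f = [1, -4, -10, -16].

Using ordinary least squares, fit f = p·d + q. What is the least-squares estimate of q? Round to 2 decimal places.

Forming AᵀA = [[127, 17]; [17, 4]] and Aᵀf = [-217, -29]ᵀ gives AᵀA·[p, q]ᵀ = Aᵀf.
Δ = 127·4 − 17² = 219.
p = ((-217)·4 − 17·(-29))/219 = -125/73; q = (127·(-29) − 17·(-217))/219 = 2/73.

q = 0.03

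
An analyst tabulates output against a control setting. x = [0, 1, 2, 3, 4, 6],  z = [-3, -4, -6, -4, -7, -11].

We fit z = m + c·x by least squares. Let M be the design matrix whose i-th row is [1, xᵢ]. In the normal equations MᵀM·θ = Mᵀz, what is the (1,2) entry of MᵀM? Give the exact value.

Row 1 ↔ basis 1, column 2 ↔ basis x, so (MᵀM)_{1,2} = Σᵢ x = (1)·(0) + (1)·(1) + (1)·(2) + (1)·(3) + (1)·(4) + (1)·(6) = 16.

16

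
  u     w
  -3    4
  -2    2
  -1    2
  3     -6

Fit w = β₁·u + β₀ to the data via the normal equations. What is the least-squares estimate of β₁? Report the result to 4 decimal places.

Sums needed: Σu·u = 23, Σu = -3, Σ1 = 4.
Moment sums: Σu·w = -36, Σw = 2.
Normal equations: [[23, -3]; [-3, 4]]·[β₁, β₀]ᵀ = [-36, 2]ᵀ.
Determinant 23·4 − (-3)² = 83.
β₁ = ((-36)·4 − (-3)·2)/83 = -138/83; β₀ = (23·2 − (-3)·(-36))/83 = -62/83.

β₁ = -1.6627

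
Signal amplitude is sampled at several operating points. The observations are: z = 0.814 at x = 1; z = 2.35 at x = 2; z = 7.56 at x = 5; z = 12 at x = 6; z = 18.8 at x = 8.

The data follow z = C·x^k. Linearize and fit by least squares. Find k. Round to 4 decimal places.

Linearized form: ln z = k·ln x + ln C. From the 5 transformed points,
Σln x = 6.1738, Σ(ln x)² = 10.6052, Σln z = 8.0903, Σln x·ln z = 14.4011.
Equations: 10.6052·k + 6.1738·ln C = 14.4011;  6.1738·k + 5·ln C = 8.0903.
Solving (det = 14.9105): k = 1.47935, ln C = -0.20859.

k = 1.4793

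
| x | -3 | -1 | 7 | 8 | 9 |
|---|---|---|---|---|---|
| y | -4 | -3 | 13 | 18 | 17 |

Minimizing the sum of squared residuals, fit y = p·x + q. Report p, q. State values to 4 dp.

p = 1.9274, q = 0.4903

Entries of MᵀM: Σx·x = 204, Σx = 20, Σ1 = 5.
Right-hand side: Σx·y = 403, Σy = 41.
Determinant 204·5 − 20² = 620.
p = (403·5 − 20·41)/620 = 239/124; q = (204·41 − 20·403)/620 = 76/155.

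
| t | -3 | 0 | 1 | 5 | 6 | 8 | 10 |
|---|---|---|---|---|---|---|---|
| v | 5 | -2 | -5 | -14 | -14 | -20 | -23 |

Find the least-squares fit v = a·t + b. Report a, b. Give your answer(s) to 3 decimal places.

Entries of AᵀA: Σt·t = 235, Σt = 27, Σ1 = 7.
Right-hand side: Σt·v = -564, Σv = -73.
Normal equations: [[235, 27]; [27, 7]]·[a, b]ᵀ = [-564, -73]ᵀ.
Determinant 235·7 − 27² = 916.
a = ((-564)·7 − 27·(-73))/916 = -1977/916; b = (235·(-73) − 27·(-564))/916 = -1927/916.

a = -2.158, b = -2.104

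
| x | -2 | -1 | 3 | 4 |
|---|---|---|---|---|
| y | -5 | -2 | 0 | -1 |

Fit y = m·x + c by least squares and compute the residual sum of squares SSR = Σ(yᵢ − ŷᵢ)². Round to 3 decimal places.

SSR = 4.154

Forming MᵀM = [[30, 4]; [4, 4]] and Mᵀy = [8, -8]ᵀ gives MᵀM·[m, c]ᵀ = Mᵀy.
Eliminating c: 4·(row 1) − 4·(row 2) gives 104·m = 4·8 − 4·(-8) = 64, so m = 8/13.
Then c = ((-8) − 4·(8/13))/4 = -34/13.
Residuals: -15/13, 16/13, 10/13, -11/13; SSR = 54/13.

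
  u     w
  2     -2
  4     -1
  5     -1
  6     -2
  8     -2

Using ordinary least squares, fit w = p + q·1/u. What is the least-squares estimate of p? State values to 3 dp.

Normal-equation sums: Σ1 = 5, Σ1/u = 149/120, Σ1/u·1/u = 5701/14400.
Right-hand side: Σw = -8, Σ1/u·w = -61/30.
So AᵀA·[p, q]ᵀ = Aᵀw: [[5, 149/120]; [149/120, 5701/14400]]·[p, q]ᵀ = [-8, -61/30]ᵀ.
Δ = 5·(5701/14400) − (149/120)² = 197/450.
p = ((-8)·(5701/14400) − (149/120)·(-61/30))/(197/450) = -2313/1576; q = (5·(-61/30) − (149/120)·(-8))/(197/450) = -105/197.

p = -1.468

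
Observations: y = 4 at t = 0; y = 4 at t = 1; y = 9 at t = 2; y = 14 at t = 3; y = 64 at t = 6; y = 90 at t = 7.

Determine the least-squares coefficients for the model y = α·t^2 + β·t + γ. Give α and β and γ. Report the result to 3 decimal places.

From the data, Σt^2·t^2 = 3795, Σt^2·t = 595, Σt^2 = 99, Σt·t = 99, Σt = 19, Σ1 = 6.
For Aᵀy: Σt^2·y = 6880, Σt·y = 1078, Σy = 185.
AᵀA·[α, β, γ]ᵀ = Aᵀy becomes [[3795, 595, 99]; [595, 99, 19]; [99, 19, 6]]·[α, β, γ]ᵀ = [6880, 1078, 185]ᵀ.
Row-reducing yields α = 30269/14088, β = -13623/4696, γ = 8045/1761.

α = 2.149, β = -2.901, γ = 4.568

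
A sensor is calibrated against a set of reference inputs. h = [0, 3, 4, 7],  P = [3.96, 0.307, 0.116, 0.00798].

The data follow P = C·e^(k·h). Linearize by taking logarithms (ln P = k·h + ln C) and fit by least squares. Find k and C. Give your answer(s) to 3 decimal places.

k = -0.888, C = 4.105

Taking logs, ln P = k·h + ln C, so regress ln P on h.
Over the data: Σh = 14.0000, Σ(h)² = 74.0000, Σln P = -6.7896, Σh·ln P = -45.9751.
Normal system: [[74.0000, 14.0000]; [14.0000, 4]]·[k, ln C]ᵀ = [-45.9751, -6.7896]ᵀ.
Slope k = (n·Σh·ln P − Σh·Σln P)/(n·Σ(h)² − (Σh)²) = (4·-45.9751 − 14.0000·-6.7896)/100.0000 = -0.88845; ln C = (Σln P − k·Σh)/n = 1.41218, so C = exp(1.41218) = 4.10488.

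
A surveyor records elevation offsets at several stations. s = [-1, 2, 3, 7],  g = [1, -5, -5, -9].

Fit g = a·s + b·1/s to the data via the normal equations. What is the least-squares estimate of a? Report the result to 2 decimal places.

Forming XᵀX = [[63, 4]; [4, 2437/1764]] and Xᵀg = [-89, -271/42]ᵀ gives XᵀX·[a, b]ᵀ = Xᵀg.
det = 63·(2437/1764) − 4² = 1989/28.
a = ((-89)·(2437/1764) − 4·(-271/42))/(1989/28) = -171365/125307; b = (63·(-271/42) − 4·(-89))/(1989/28) = -1414/1989.

a = -1.37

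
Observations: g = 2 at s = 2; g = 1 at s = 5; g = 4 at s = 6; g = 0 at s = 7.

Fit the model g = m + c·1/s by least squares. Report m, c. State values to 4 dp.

m = 1.4474, c = 1.1990

The normal equations are: 4·m + (106/105)·c = 7;  (106/105)·m + (7457/22050)·c = 28/15.
(Σ1 = 4, Σ1/s = 106/105, Σ1/s·1/s = 7457/22050, Σg = 7, Σ1/s·g = 28/15.)
Determinant 4·(7457/22050) − (106/105)² = 1226/3675.
m = (7·(7457/22050) − (106/105)·(28/15))/(1226/3675) = 3549/2452; c = (4·(28/15) − (106/105)·7)/(1226/3675) = 735/613.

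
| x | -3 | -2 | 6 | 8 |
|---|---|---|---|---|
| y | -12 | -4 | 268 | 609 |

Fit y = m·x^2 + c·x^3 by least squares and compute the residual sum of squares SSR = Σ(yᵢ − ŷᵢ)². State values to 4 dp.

SSR = 10.8640

Compute the Gram sums: Σx^2·x^2 = 5489, Σx^2·x^3 = 40269, Σx^3·x^3 = 309593.
For Mᵀy: Σx^2·y = 48500, Σx^3·y = 370052.
Normal equations: [[5489, 40269]; [40269, 309593]]·[m, c]ᵀ = [48500, 370052]ᵀ.
Determinant 5489·309593 − 40269² = 77763616.
m = (48500·309593 − 40269·370052)/77763616 = 3551141/2430113; c = (5489·370052 − 40269·48500)/77763616 = 2442779/2430113.
Residuals: 4833408/2430113, -626112/347159, -4211056/2430113, 1962945/2430113; SSR = 26400737/2430113.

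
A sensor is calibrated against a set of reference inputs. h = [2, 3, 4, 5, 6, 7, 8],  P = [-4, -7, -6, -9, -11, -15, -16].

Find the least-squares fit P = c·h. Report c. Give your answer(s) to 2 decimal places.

Compute the Gram sums: Σh·h = 203.
Moment sums: Σh·P = -397.
Normal equations: [[203]]·[c]ᵀ = [-397]ᵀ.
c = (-397)/203 = -1.95567.

c = -1.96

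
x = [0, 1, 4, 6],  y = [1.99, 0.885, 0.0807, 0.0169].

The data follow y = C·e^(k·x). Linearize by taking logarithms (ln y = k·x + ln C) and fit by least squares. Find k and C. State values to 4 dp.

Taking logs, ln y = k·x + ln C, so regress ln y on x.
XᵀX = [[53.0000, 11.0000]; [11.0000, 4]], rhs = [-34.6729, -6.0315]ᵀ  (here Σx = 11.0000, Σ(x)² = 53.0000, Σln y = -6.0315, Σx·ln y = -34.6729).
Solving (det = 91.0000): k = -0.79500, ln C = 0.67838, so C = exp(0.67838) = 1.97068.

k = -0.7950, C = 1.9707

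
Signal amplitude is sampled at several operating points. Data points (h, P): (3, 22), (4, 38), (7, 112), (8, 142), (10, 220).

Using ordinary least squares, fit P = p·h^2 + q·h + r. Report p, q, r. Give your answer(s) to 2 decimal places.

The normal system XᵀX·[p, q, r]ᵀ = XᵀP is [[16834, 1946, 238]; [1946, 238, 32]; [238, 32, 5]]·[p, q, r]ᵀ = [37382, 4338, 534]ᵀ.
Inverting the 3×3 Gram matrix, [p, q, r]ᵀ = [5029/2508, 5485/2508, -1105/418]ᵀ.

p = 2.01, q = 2.19, r = -2.64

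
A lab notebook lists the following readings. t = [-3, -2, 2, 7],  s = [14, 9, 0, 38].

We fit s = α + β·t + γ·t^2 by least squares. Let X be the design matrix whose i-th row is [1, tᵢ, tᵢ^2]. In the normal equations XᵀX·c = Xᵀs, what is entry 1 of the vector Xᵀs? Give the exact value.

Entry 1 ↔ basis 1, so (Xᵀs)_{1} = Σᵢ sᵢ = (1)·(14) + (1)·(9) + (1)·(0) + (1)·(38) = 61.

61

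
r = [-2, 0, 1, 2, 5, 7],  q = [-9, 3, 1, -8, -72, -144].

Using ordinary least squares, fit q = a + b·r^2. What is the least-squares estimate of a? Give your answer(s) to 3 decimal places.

Normal-equation sums: Σ1 = 6, Σr^2 = 83, Σr^2·r^2 = 3059.
And Σq = -229, Σr^2·q = -8923.
Determinant 6·3059 − 83² = 11465.
a = ((-229)·3059 − 83·(-8923))/11465 = 40098/11465; b = (6·(-8923) − 83·(-229))/11465 = -34531/11465.

a = 3.497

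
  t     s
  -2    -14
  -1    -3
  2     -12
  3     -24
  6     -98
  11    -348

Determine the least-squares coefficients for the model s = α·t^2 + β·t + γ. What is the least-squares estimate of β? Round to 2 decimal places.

AᵀA·[α, β, γ]ᵀ = Aᵀs reads: 16051·α + 1573·β + 175·γ = -45959;  1573·α + 175·β + 19·γ = -4481;  175·α + 19·β + 6·γ = -499.
(Σt^2·t^2 = 16051, Σt^2·t = 1573, Σt^2 = 175, Σt·t = 175, Σt = 19, Σ1 = 6, Σt^2·s = -45959, Σt·s = -4481, Σs = -499.)
Solving the 3×3 system (Gaussian elimination) gives α = -81357/27380, β = 30169/27380, γ = 137/13690.

β = 1.10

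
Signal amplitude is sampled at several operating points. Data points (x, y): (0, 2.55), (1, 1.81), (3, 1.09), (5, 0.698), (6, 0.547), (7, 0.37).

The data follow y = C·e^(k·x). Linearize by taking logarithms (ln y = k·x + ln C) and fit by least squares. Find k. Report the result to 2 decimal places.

Taking logs, ln y = k·x + ln C, so regress ln y on x.
Σx = 22.0000, Σ(x)² = 120.0000, Σln y = -0.3415, Σx·ln y = -11.5254.
Equations: 120.0000·k + 22.0000·ln C = -11.5254;  22.0000·k + 6·ln C = -0.3415.
Δ = 120.0000·6 − (22.0000)² = 236.0000; k = (-11.5254·6 − 22.0000·-0.3415)/236.0000 = -0.26118, ln C = (120.0000·-0.3415 − 22.0000·-11.5254)/236.0000 = 0.90076.

k = -0.26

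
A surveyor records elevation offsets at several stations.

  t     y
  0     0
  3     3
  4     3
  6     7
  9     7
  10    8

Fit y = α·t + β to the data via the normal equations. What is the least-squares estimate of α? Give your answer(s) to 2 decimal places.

α = 0.79

Normal-equation sums: Σt·t = 242, Σt = 32, Σ1 = 6.
Right-hand side: Σt·y = 206, Σy = 28.
Eliminating β: 6·(row 1) − 32·(row 2) gives 428·α = 6·206 − 32·28 = 340, so α = 85/107.
Then β = (28 − 32·(85/107))/6 = 46/107.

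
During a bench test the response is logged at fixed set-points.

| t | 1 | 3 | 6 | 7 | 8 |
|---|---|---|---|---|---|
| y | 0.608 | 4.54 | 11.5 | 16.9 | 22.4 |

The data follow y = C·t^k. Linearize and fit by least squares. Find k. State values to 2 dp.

k = 1.69

Taking logs, ln y = k·ln t + ln C, so regress ln y on ln t.
Σln t = 6.9157, Σ(ln t)² = 12.5280, Σln y = 9.3941, Σln t·ln y = 18.0050.
Equations: 12.5280·k + 6.9157·ln C = 18.0050;  6.9157·k + 5·ln C = 9.3941.
Δ = 12.5280·5 − (6.9157)² = 14.8127; k = (18.0050·5 − 6.9157·9.3941)/14.8127 = 1.69168, ln C = (12.5280·9.3941 − 6.9157·18.0050)/14.8127 = -0.46102.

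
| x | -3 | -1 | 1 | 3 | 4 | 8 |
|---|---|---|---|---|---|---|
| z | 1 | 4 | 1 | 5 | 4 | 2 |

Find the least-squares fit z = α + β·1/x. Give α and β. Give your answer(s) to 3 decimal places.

Sums needed: Σ1 = 6, Σ1/x = 3/8, Σ1/x·1/x = 1325/576.
Right-hand side: Σz = 17, Σ1/x·z = -5/12.
Δ = 6·(1325/576) − (3/8)² = 2623/192.
α = (17·(1325/576) − (3/8)·(-5/12))/(2623/192) = 22615/7869; β = (6·(-5/12) − (3/8)·17)/(2623/192) = -1704/2623.

α = 2.874, β = -0.650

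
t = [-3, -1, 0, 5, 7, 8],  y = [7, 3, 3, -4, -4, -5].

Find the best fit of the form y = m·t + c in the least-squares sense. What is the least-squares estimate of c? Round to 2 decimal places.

Setting ∂/∂m … = 0 gives: 148·m + 16·c = -112;  16·m + 6·c = 0.
det = 148·6 − 16² = 632.
m = ((-112)·6 − 16·0)/632 = -84/79; c = (148·0 − 16·(-112))/632 = 224/79.

c = 2.84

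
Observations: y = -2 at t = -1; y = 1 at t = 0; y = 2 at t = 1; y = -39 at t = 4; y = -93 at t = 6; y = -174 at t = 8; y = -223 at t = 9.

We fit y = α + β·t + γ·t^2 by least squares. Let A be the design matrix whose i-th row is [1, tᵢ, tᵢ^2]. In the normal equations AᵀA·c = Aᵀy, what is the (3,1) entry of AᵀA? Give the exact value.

199

Row 3 ↔ basis t^2, column 1 ↔ basis 1, so (AᵀA)_{3,1} = Σᵢ t^2 = (1)·(1) + (0)·(1) + (1)·(1) + (16)·(1) + (36)·(1) + (64)·(1) + (81)·(1) = 199.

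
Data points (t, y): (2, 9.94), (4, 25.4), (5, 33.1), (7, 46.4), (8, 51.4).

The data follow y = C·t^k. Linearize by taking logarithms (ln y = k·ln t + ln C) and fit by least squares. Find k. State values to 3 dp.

Linearized form: ln y = k·ln t + ln C. From the 5 transformed points,
Sums: Σln t = 7.7142, Σ(ln t)² = 13.1032, Σln y = 16.8078, Σln t·ln y = 27.3677.
Normal system: [[13.1032, 7.7142]; [7.7142, 5]]·[k, ln C]ᵀ = [27.3677, 16.8078]ᵀ.
Solving (det = 6.0066): k = 1.19527, ln C = 1.51744.

k = 1.195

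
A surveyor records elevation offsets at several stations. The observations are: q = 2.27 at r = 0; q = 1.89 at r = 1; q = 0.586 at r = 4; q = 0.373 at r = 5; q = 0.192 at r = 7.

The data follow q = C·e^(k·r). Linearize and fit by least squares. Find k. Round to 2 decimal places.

k = -0.37

With ln qᵢ as the transformed response and rᵢ as the regressor:
XᵀX = [[91.0000, 17.0000]; [17.0000, 5]], rhs = [-17.9839, -1.7145]ᵀ  (here Σr = 17.0000, Σ(r)² = 91.0000, Σln q = -1.7145, Σr·ln q = -17.9839).
Solving (det = 166.0000): k = -0.36610, ln C = 0.90184.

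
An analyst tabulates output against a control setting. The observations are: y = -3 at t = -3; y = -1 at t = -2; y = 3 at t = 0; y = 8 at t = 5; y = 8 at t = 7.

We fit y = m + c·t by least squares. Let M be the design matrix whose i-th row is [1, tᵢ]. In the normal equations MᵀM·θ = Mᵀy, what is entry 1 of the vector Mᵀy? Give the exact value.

15

Entry 1 ↔ basis 1, so (Mᵀy)_{1} = Σᵢ yᵢ = (1)·(-3) + (1)·(-1) + (1)·(3) + (1)·(8) + (1)·(8) = 15.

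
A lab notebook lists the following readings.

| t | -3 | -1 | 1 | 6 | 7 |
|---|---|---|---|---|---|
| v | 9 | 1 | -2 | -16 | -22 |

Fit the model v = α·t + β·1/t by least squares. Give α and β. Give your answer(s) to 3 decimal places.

α = -2.993, β = 1.461

Compute the Gram sums: Σt·t = 96, Σt·1/t = 5, Σ1/t·1/t = 3809/1764.
Moment sums: Σt·v = -280, Σ1/t·v = -248/21.
So MᵀM·[α, β]ᵀ = Mᵀv: [[96, 5]; [5, 3809/1764]]·[α, β]ᵀ = [-280, -248/21]ᵀ.
det = 96·(3809/1764) − 5² = 26797/147.
α = ((-280)·(3809/1764) − 5·(-248/21))/(26797/147) = -240590/80391; β = (96·(-248/21) − 5·(-280))/(26797/147) = 39144/26797.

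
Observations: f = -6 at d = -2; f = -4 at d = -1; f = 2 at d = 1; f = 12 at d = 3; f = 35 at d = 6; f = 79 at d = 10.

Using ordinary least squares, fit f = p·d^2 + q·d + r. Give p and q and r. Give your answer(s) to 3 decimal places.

p = 0.495, q = 3.112, r = -1.611

Forming AᵀA = [[11395, 1235, 151]; [1235, 151, 17]; [151, 17, 6]] and Aᵀf = [9242, 1054, 118]ᵀ gives AᵀA·[p, q, r]ᵀ = Aᵀf.
Row-reducing yields p = 32057/64742, q = 201465/64742, r = -52163/32371.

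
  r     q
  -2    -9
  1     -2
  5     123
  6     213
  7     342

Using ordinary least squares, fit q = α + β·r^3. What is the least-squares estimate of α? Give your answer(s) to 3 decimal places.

α = -2.181

With design matrix A, AᵀA = [[5, 677]; [677, 179995]] and Aᵀq = [667, 178759]ᵀ.
Determinant 5·179995 − 677² = 441646.
α = (667·179995 − 677·178759)/441646 = -481589/220823; β = (5·178759 − 677·667)/441646 = 221118/220823.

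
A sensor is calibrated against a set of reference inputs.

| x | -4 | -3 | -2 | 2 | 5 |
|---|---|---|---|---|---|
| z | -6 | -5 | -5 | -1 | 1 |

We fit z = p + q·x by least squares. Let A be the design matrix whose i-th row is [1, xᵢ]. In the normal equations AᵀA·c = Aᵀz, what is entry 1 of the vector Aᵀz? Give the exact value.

Entry 1 ↔ basis 1, so (Aᵀz)_{1} = Σᵢ zᵢ = (1)·(-6) + (1)·(-5) + (1)·(-5) + (1)·(-1) + (1)·(1) = -16.

-16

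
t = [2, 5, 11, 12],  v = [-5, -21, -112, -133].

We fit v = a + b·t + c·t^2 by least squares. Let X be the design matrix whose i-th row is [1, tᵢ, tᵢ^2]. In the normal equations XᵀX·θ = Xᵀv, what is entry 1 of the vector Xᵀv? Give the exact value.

Entry 1 ↔ basis 1, so (Xᵀv)_{1} = Σᵢ vᵢ = (1)·(-5) + (1)·(-21) + (1)·(-112) + (1)·(-133) = -271.

-271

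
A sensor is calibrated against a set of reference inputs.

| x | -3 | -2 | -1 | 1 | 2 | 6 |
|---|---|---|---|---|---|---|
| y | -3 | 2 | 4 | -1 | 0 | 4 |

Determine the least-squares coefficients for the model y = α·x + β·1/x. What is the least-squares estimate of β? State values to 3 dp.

β = -3.503

With design matrix M, MᵀM = [[55, 6]; [6, 95/36]] and Mᵀy = [24, -13/3]ᵀ.
Eliminating β: (95/36)·(row 1) − 6·(row 2) gives (3929/36)·α = (95/36)·24 − 6·(-13/3) = 268/3, so α = 3216/3929.
Then β = ((-13/3) − 6·(3216/3929))/(95/36) = -13764/3929.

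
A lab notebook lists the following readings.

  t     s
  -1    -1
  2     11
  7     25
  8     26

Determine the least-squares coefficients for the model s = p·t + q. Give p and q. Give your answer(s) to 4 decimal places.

From the data, Σt·t = 118, Σt = 16, Σ1 = 4.
Moment sums: Σt·s = 406, Σs = 61.
XᵀX·[p, q]ᵀ = Xᵀs becomes [[118, 16]; [16, 4]]·[p, q]ᵀ = [406, 61]ᵀ.
Δ = 118·4 − 16² = 216.
p = (406·4 − 16·61)/216 = 3; q = (118·61 − 16·406)/216 = 13/4.

p = 3.0000, q = 3.2500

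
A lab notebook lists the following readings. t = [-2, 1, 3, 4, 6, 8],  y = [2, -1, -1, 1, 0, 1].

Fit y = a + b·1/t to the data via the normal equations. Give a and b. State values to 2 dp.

Forming AᵀA = [[6, 11/8]; [11/8, 845/576]] and Aᵀy = [2, -47/24]ᵀ gives AᵀA·[a, b]ᵀ = Aᵀy.
Δ = 6·(845/576) − (11/8)² = 1327/192.
a = (2·(845/576) − (11/8)·(-47/24))/(1327/192) = 3241/3981; b = (6·(-47/24) − (11/8)·2)/(1327/192) = -2784/1327.

a = 0.81, b = -2.10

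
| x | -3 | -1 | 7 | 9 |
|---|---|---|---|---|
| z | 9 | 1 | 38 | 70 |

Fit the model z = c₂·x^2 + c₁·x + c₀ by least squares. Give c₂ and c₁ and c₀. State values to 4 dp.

Entries of MᵀM: Σx^2·x^2 = 9044, Σx^2·x = 1044, Σx^2 = 140, Σx·x = 140, Σx = 12, Σ1 = 4.
For Mᵀz: Σx^2·z = 7614, Σx·z = 868, Σz = 118.
Normal equations: [[9044, 1044, 140]; [1044, 140, 12]; [140, 12, 4]]·[c₂, c₁, c₀]ᵀ = [7614, 868, 118]ᵀ.
Inverting the 3×3 Gram matrix, [c₂, c₁, c₀]ᵀ = [1, -55/52, -121/52]ᵀ.

c₂ = 1.0000, c₁ = -1.0577, c₀ = -2.3269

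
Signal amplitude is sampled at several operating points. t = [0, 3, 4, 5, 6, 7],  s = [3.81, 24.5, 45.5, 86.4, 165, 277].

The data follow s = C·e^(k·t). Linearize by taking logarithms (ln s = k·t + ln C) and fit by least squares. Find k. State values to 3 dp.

k = 0.618

Linearized form: ln s = k·t + ln C. From the 6 transformed points,
XᵀX = [[135.0000, 25.0000]; [25.0000, 6]], rhs = [117.1656, 23.5430]ᵀ  (here Σt = 25.0000, Σ(t)² = 135.0000, Σln s = 23.5430, Σt·ln s = 117.1656).
Slope k = (n·Σt·ln s − Σt·Σln s)/(n·Σ(t)² − (Σt)²) = (6·117.1656 − 25.0000·23.5430)/185.0000 = 0.61848; ln C = (Σln s − k·Σt)/n = 1.34681.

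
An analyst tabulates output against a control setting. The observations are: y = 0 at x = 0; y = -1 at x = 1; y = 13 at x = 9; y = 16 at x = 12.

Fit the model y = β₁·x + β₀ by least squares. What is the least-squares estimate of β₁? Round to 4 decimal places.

With design matrix A, AᵀA = [[226, 22]; [22, 4]] and Aᵀy = [308, 28]ᵀ.
Eliminating β₀: 4·(row 1) − 22·(row 2) gives 420·β₁ = 4·308 − 22·28 = 616, so β₁ = 22/15.
Then β₀ = (28 − 22·(22/15))/4 = -16/15.

β₁ = 1.4667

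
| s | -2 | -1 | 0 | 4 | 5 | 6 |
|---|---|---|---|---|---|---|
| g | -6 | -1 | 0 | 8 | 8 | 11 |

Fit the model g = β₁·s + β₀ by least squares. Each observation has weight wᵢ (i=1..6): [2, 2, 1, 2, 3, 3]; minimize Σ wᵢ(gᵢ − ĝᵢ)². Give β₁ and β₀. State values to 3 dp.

β₁ = 1.905, β₀ = -0.591

Normal-equation sums: Σwᵢ·s·s = 225, Σwᵢ·s = 35, Σwᵢ·1 = 13.
For MᵀWg: Σwᵢ·s·g = 408, Σwᵢ·g = 59.
MᵀWM·[β₁, β₀]ᵀ = MᵀWg becomes [[225, 35]; [35, 13]]·[β₁, β₀]ᵀ = [408, 59]ᵀ.
Eliminating β₀: 13·(row 1) − 35·(row 2) gives 1700·β₁ = 13·408 − 35·59 = 3239, so β₁ = 3239/1700.
Then β₀ = (59 − 35·(3239/1700))/13 = -201/340.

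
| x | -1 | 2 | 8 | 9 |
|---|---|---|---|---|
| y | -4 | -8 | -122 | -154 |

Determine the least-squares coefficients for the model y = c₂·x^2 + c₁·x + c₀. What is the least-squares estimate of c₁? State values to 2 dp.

Sums needed: Σx^2·x^2 = 10674, Σx^2·x = 1248, Σx^2 = 150, Σx·x = 150, Σx = 18, Σ1 = 4.
For Aᵀy: Σx^2·y = -20318, Σx·y = -2374, Σy = -288.
AᵀA·[c₂, c₁, c₀]ᵀ = Aᵀy becomes [[10674, 1248, 150]; [1248, 150, 18]; [150, 18, 4]]·[c₂, c₁, c₀]ᵀ = [-20318, -2374, -288]ᵀ.
Row-reducing yields c₂ = -3254/1671, c₁ = 916/1671, c₀ = -803/557.

c₁ = 0.55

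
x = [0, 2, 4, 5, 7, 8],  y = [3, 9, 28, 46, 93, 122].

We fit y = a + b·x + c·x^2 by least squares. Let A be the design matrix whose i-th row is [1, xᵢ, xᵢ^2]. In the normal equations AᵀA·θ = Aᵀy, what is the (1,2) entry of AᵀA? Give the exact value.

26

Row 1 ↔ basis 1, column 2 ↔ basis x, so (AᵀA)_{1,2} = Σᵢ x = (1)·(0) + (1)·(2) + (1)·(4) + (1)·(5) + (1)·(7) + (1)·(8) = 26.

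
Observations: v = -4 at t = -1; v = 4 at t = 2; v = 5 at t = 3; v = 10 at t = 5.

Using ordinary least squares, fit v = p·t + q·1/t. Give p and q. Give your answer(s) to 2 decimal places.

p = 1.79, q = 1.79

With design matrix X, XᵀX = [[39, 4]; [4, 1261/900]] and Xᵀv = [77, 29/3]ᵀ.
det = 39·(1261/900) − 4² = 11593/300.
p = (77·(1261/900) − 4·(29/3))/(11593/300) = 62297/34779; q = (39·(29/3) − 4·77)/(11593/300) = 20700/11593.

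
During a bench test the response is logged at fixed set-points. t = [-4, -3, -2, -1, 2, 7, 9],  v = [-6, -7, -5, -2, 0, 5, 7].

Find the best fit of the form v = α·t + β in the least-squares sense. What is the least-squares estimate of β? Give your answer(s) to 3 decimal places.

With design matrix A, AᵀA = [[164, 8]; [8, 7]] and Aᵀv = [155, -8]ᵀ.
Δ = 164·7 − 8² = 1084.
α = (155·7 − 8·(-8))/1084 = 1149/1084; β = (164·(-8) − 8·155)/1084 = -638/271.

β = -2.354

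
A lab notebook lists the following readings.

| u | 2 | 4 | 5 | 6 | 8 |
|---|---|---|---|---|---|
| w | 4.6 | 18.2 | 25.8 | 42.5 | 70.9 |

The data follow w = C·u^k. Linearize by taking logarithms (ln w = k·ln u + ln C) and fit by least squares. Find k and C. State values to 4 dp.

Linearized form: ln w = k·ln u + ln C. From the 5 transformed points,
Σln u = 7.5601, Σ(ln u)² = 12.5270, Σln w = 15.6886, Σln u·ln w = 25.8906.
Equations: 12.5270·k + 7.5601·ln C = 25.8906;  7.5601·k + 5·ln C = 15.6886.
Δ = 12.5270·5 − (7.5601)² = 5.4804; k = (25.8906·5 − 7.5601·15.6886)/5.4804 = 1.97898, ln C = (12.5270·15.6886 − 7.5601·25.8906)/5.4804 = 0.14548, so C = exp(0.14548) = 1.15660.

k = 1.9790, C = 1.1566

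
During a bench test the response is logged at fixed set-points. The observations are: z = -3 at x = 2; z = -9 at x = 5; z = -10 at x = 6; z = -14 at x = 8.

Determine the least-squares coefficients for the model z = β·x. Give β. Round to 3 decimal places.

β = -1.729

Forming MᵀM = [[129]] and Mᵀz = [-223]ᵀ gives MᵀM·[β]ᵀ = Mᵀz.
Hence β = -223 / 129 ≈ -1.72868.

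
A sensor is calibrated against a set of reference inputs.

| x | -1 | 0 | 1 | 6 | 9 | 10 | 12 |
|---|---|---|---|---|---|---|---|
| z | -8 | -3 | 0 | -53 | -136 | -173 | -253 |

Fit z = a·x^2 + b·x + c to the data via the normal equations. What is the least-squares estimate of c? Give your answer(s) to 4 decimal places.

With design matrix M, MᵀM = [[38595, 3673, 363]; [3673, 363, 37]; [363, 37, 7]] and Mᵀz = [-66664, -6300, -626]ᵀ.
Solving the 3×3 system (Gaussian elimination) gives a = -419105/203602, b = 753917/203602, c = -229619/101801.

c = -2.2556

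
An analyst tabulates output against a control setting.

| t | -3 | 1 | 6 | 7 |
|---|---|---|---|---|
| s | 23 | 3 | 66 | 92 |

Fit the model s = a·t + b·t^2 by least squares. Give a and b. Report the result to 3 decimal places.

From the data, Σt·t = 95, Σt·t^2 = 533, Σt^2·t^2 = 3779.
For Aᵀs: Σt·s = 974, Σt^2·s = 7094.
det = 95·3779 − 533² = 74916.
a = (974·3779 − 533·7094)/74916 = -8363/6243; b = (95·7094 − 533·974)/74916 = 12899/6243.

a = -1.340, b = 2.066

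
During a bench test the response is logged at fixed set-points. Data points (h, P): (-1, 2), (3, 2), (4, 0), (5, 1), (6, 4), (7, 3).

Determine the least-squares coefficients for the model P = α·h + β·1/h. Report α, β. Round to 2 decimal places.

α = 0.50, β = -2.43

MᵀM·[α, β]ᵀ = MᵀP reads: 136·α + 6·β = 54;  6·α + (222581/176400)·β = -4/105.
(Σh·h = 136, Σh·1/h = 6, Σ1/h·1/h = 222581/176400, Σh·P = 54, Σ1/h·P = -4/105.)
Determinant 136·(222581/176400) − 6² = 2990077/22050.
α = (54·(222581/176400) − 6·(-4/105))/(2990077/22050) = 6029847/11960308; β = (136·(-4/105) − 6·54)/(2990077/22050) = -7258440/2990077.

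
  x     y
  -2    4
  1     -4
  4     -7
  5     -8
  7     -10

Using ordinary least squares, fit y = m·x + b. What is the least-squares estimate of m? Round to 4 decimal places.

m = -1.5000

The normal system AᵀA·[m, b]ᵀ = Aᵀy is [[95, 15]; [15, 5]]·[m, b]ᵀ = [-150, -25]ᵀ.
Determinant 95·5 − 15² = 250.
m = ((-150)·5 − 15·(-25))/250 = -3/2; b = (95·(-25) − 15·(-150))/250 = -1/2.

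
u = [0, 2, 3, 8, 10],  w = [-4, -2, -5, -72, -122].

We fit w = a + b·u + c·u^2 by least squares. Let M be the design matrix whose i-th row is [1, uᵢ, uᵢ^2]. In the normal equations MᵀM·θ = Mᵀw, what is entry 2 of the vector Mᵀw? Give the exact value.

-1815

Entry 2 ↔ basis u, so (Mᵀw)_{2} = Σᵢ (u)·wᵢ = (0)·(-4) + (2)·(-2) + (3)·(-5) + (8)·(-72) + (10)·(-122) = -1815.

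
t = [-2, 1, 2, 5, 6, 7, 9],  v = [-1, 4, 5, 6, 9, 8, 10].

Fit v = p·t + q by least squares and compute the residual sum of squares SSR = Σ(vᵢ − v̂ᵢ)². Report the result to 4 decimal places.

SSR = 6.4481

Forming XᵀX = [[200, 28]; [28, 7]] and Xᵀv = [246, 41]ᵀ gives XᵀX·[p, q]ᵀ = Xᵀv.
det = 200·7 − 28² = 616.
p = (246·7 − 28·41)/616 = 41/44; q = (200·41 − 28·246)/616 = 164/77.
Residuals: -195/154, 289/308, 155/154, -243/308, 197/154, -201/308, -159/308; SSR = 993/154.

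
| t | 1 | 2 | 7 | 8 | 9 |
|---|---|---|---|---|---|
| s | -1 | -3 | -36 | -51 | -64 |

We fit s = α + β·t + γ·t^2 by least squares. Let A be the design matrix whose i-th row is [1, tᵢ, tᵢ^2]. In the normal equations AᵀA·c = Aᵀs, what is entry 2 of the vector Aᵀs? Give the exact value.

Entry 2 ↔ basis t, so (Aᵀs)_{2} = Σᵢ (t)·sᵢ = (1)·(-1) + (2)·(-3) + (7)·(-36) + (8)·(-51) + (9)·(-64) = -1243.

-1243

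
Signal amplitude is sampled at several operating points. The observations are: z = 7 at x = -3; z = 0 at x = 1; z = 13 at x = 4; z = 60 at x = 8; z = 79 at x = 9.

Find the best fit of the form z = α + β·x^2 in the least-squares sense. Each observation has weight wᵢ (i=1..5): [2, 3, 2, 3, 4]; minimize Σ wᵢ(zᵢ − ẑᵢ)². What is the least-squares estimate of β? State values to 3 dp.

β = 0.987

Entries of AᵀWA: Σwᵢ·1 = 14, Σwᵢ·x^2 = 569, Σwᵢ·x^2·x^2 = 39209.
Moment sums: Σwᵢ·z = 536, Σwᵢ·x^2·z = 37658.
Normal equations: [[14, 569]; [569, 39209]]·[α, β]ᵀ = [536, 37658]ᵀ.
Eliminating β: 39209·(row 1) − 569·(row 2) gives 225165·α = 39209·536 − 569·37658 = -411378, so α = -137126/75055.
Then β = (37658 − 569·(-137126/75055))/39209 = 74076/75055.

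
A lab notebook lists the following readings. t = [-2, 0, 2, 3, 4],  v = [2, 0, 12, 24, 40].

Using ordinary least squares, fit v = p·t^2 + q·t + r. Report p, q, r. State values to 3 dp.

From the data, Σt^2·t^2 = 369, Σt^2·t = 91, Σt^2 = 33, Σt·t = 33, Σt = 7, Σ1 = 5.
For Xᵀv: Σt^2·v = 912, Σt·v = 252, Σv = 78.
Normal equations: [[369, 91, 33]; [91, 33, 7]; [33, 7, 5]]·[p, q, r]ᵀ = [912, 252, 78]ᵀ.
Row-reducing yields p = 1761/938, q = 339/134, r = -156/469.

p = 1.877, q = 2.530, r = -0.333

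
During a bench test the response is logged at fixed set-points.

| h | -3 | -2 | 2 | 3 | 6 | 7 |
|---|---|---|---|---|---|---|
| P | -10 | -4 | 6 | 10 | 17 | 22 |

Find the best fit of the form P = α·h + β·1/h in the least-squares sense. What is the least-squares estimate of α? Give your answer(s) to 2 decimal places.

The normal system MᵀM·[α, β]ᵀ = MᵀP is [[111, 6]; [6, 151/196]]·[α, β]ᵀ = [336, 247/14]ᵀ.
Determinant 111·(151/196) − 6² = 9705/196.
α = (336·(151/196) − 6·(247/14))/(9705/196) = 9996/3235; β = (111·(247/14) − 6·336)/(9705/196) = -3766/3235.

α = 3.09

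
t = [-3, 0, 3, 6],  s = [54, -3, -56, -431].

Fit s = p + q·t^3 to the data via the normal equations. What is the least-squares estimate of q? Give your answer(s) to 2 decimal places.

Compute the Gram sums: Σ1 = 4, Σt^3 = 216, Σt^3·t^3 = 48114.
And Σs = -436, Σt^3·s = -96066.
Eliminating q: 48114·(row 1) − 216·(row 2) gives 145800·p = 48114·(-436) − 216·(-96066) = -227448, so p = -39/25.
Then q = ((-96066) − 216·(-39/25))/48114 = -1343/675.

q = -1.99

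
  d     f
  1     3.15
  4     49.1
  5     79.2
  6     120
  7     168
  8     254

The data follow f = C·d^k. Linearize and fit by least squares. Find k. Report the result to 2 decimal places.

k = 2.07

Taking logs, ln f = k·ln d + ln C, so regress ln f on ln d.
XᵀX = [[15.8331, 8.8128]; [8.8128, 6]], rhs = [42.4978, 24.8620]ᵀ  (here Σln d = 8.8128, Σ(ln d)² = 15.8331, Σln f = 24.8620, Σln d·ln f = 42.4978).
Solving (det = 17.3327): k = 2.07018, ln C = 1.10297.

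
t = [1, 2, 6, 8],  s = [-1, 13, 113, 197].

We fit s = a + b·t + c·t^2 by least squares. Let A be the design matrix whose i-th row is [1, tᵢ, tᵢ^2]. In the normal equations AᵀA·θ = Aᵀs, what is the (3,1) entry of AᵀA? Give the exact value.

105

Row 3 ↔ basis t^2, column 1 ↔ basis 1, so (AᵀA)_{3,1} = Σᵢ t^2 = (1)·(1) + (4)·(1) + (36)·(1) + (64)·(1) = 105.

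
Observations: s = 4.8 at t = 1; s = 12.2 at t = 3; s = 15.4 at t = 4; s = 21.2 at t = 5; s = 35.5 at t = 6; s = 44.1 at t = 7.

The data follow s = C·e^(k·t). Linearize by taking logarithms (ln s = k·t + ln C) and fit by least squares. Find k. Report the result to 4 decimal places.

k = 0.3689

Linearized form: ln s = k·t + ln C. From the 6 transformed points,
XᵀX = [[136.0000, 26.0000]; [26.0000, 6]], rhs = [83.2028, 17.2144]ᵀ  (here Σt = 26.0000, Σ(t)² = 136.0000, Σln s = 17.2144, Σt·ln s = 83.2028).
Δ = 136.0000·6 − (26.0000)² = 140.0000; k = (83.2028·6 − 26.0000·17.2144)/140.0000 = 0.36887, ln C = (136.0000·17.2144 − 26.0000·83.2028)/140.0000 = 1.27062.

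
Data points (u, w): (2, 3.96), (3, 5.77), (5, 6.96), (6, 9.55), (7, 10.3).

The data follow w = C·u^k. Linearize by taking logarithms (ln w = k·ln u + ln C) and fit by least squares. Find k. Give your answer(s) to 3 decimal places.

Taking logs, ln w = k·ln u + ln C, so regress ln w on ln u.
Σln u = 7.1389, Σ(ln u)² = 11.2747, Σln w = 9.6578, Σln u·ln w = 14.5834.
Normal system: [[11.2747, 7.1389]; [7.1389, 5]]·[k, ln C]ᵀ = [14.5834, 9.6578]ᵀ.
Slope k = (n·Σln u·ln w − Σln u·Σln w)/(n·Σ(ln u)² − (Σln u)²) = (5·14.5834 − 7.1389·9.6578)/5.4099 = 0.73407; ln C = (Σln w − k·Σln u)/n = 0.88347.

k = 0.734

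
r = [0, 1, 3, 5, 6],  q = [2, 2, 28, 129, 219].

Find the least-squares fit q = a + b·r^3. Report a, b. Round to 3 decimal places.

With design matrix A, AᵀA = [[5, 369]; [369, 63011]] and Aᵀq = [380, 64187]ᵀ.
Eliminating b: 63011·(row 1) − 369·(row 2) gives 178894·a = 63011·380 − 369·64187 = 259177, so a = 259177/178894.
Then b = (64187 − 369·(259177/178894))/63011 = 180715/178894.

a = 1.449, b = 1.010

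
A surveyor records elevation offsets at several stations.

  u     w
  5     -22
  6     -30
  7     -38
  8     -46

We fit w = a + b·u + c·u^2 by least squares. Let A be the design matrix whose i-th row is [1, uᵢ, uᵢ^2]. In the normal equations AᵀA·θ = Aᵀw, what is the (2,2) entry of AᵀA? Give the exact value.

174

Row 2 ↔ basis u, column 2 ↔ basis u, so (AᵀA)_{2,2} = Σᵢ (u)·(u) = (5)·(5) + (6)·(6) + (7)·(7) + (8)·(8) = 174.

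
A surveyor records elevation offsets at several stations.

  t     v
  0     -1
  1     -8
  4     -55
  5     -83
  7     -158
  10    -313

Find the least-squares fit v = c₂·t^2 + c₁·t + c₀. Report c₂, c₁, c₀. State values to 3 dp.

With design matrix M, MᵀM = [[13283, 1533, 191]; [1533, 191, 27]; [191, 27, 6]] and Mᵀv = [-42005, -4879, -618]ᵀ.
Row-reducing yields c₂ = -417213/140984, c₁ = -212827/140984, c₀ = -141175/70492.

c₂ = -2.959, c₁ = -1.510, c₀ = -2.003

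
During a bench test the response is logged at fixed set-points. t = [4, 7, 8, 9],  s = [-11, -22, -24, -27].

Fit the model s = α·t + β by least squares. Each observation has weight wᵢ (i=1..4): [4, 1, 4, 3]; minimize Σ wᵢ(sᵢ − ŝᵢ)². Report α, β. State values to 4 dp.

With design matrix X, XᵀWX = [[612, 82]; [82, 12]] and XᵀWs = [-1827, -243]ᵀ.
Eliminating β: 12·(row 1) − 82·(row 2) gives 620·α = 12·(-1827) − 82·(-243) = -1998, so α = -999/310.
Then β = ((-243) − 82·(-999/310))/12 = 549/310.

α = -3.2226, β = 1.7710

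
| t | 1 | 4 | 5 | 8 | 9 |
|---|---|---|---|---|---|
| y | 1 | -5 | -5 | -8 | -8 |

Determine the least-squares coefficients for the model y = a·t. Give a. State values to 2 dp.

Forming AᵀA = [[187]] and Aᵀy = [-180]ᵀ gives AᵀA·[a]ᵀ = Aᵀy.
a = (-180)/187 = -0.962567.

a = -0.96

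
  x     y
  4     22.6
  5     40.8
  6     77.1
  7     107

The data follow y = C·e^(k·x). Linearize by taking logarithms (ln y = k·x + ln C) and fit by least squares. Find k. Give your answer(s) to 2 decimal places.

Taking logs, ln y = k·x + ln C, so regress ln y on x.
Σx = 22.0000, Σ(x)² = 126.0000, Σln y = 15.8446, Σx·ln y = 89.7956.
Equations: 126.0000·k + 22.0000·ln C = 89.7956;  22.0000·k + 4·ln C = 15.8446.
Solving (det = 20.0000): k = 0.53011, ln C = 1.04556.

k = 0.53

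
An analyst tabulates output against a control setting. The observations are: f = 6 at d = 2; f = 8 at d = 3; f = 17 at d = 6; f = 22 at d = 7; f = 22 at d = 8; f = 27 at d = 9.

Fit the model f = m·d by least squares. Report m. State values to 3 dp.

Normal-equation sums: Σd·d = 243.
For Mᵀf: Σd·f = 711.
Normal equations: [[243]]·[m]ᵀ = [711]ᵀ.
m = 711/243 = 2.92593.

m = 2.926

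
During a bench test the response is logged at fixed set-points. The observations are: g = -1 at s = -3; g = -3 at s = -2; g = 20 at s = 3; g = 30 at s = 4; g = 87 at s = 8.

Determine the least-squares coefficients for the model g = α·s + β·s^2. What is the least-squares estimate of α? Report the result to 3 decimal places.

α = 3.467

Compute the Gram sums: Σs·s = 102, Σs·s^2 = 568, Σs^2·s^2 = 4530.
Moment sums: Σs·g = 885, Σs^2·g = 6207.
Normal equations: [[102, 568]; [568, 4530]]·[α, β]ᵀ = [885, 6207]ᵀ.
Determinant 102·4530 − 568² = 139436.
α = (885·4530 − 568·6207)/139436 = 241737/69718; β = (102·6207 − 568·885)/139436 = 65217/69718.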